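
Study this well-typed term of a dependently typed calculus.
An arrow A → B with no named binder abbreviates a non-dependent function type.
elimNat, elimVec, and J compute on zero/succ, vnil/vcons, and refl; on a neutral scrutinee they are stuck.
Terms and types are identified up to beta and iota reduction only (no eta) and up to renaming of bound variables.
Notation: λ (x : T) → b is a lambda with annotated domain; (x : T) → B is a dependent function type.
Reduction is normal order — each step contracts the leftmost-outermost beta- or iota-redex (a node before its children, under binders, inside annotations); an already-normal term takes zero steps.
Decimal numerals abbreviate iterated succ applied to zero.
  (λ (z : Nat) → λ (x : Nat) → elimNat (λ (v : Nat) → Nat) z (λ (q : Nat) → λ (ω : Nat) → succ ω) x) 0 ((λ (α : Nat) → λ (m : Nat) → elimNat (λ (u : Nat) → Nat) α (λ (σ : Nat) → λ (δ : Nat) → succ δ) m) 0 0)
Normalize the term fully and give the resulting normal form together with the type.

resulting normal form:
  0
the term's type:
  Nat
observation: the first redex contracted is a beta-redex; the normal form is reached in 6 normal-order steps.


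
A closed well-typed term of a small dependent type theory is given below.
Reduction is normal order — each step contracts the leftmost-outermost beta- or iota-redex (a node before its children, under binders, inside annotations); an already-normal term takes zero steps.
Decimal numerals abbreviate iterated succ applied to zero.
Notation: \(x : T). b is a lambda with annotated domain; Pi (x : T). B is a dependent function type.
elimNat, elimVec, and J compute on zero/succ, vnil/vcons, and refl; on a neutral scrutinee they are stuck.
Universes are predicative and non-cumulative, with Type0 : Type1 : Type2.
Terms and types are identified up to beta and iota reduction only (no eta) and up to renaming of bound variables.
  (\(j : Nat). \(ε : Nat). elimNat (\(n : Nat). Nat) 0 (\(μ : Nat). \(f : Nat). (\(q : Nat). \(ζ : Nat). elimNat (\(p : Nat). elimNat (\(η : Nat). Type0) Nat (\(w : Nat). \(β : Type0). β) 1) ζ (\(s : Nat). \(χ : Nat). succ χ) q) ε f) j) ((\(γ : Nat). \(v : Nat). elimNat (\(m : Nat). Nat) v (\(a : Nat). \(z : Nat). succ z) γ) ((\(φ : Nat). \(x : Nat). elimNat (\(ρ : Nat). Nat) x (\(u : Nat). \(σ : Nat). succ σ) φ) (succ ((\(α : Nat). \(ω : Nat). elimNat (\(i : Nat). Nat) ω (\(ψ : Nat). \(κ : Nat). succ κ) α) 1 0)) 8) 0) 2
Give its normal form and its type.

resulting normal form:
  20
the term's type:
  Nat


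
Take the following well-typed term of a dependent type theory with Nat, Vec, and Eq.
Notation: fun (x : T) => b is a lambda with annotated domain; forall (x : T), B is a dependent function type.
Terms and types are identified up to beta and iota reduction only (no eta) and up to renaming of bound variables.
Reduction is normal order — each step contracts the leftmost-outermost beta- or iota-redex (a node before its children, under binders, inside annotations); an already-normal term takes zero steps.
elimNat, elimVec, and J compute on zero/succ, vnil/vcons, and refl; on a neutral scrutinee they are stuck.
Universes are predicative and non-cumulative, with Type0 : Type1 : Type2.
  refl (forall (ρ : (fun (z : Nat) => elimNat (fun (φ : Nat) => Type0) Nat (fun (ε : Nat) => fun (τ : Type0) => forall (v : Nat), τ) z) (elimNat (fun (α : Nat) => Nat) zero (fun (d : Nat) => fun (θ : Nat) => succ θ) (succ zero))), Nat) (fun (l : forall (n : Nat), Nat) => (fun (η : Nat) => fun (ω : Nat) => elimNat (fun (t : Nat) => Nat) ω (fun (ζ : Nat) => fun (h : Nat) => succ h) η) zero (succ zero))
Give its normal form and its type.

resulting normal form:
  refl (forall (ρ : forall (z : Nat), Nat), Nat) (fun (φ : forall (ε : Nat), Nat) => succ zero)
the term's type:
  Eq (forall (ρ : forall (z : Nat), Nat), Nat) (fun (φ : forall (ε : Nat), Nat) => succ zero) (fun (τ : forall (v : Nat), Nat) => succ zero)


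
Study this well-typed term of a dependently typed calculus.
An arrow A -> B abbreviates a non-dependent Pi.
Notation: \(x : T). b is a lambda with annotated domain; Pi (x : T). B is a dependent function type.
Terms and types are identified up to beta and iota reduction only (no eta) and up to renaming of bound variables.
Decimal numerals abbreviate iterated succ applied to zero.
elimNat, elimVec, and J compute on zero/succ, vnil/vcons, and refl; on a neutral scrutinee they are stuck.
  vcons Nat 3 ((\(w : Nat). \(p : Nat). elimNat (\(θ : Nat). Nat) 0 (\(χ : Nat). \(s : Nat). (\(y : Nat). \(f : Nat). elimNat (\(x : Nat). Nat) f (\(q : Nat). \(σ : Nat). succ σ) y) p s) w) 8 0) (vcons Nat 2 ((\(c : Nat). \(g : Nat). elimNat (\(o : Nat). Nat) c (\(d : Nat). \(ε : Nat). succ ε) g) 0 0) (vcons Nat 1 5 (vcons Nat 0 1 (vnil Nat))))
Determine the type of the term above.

type:
  Vec Nat 4


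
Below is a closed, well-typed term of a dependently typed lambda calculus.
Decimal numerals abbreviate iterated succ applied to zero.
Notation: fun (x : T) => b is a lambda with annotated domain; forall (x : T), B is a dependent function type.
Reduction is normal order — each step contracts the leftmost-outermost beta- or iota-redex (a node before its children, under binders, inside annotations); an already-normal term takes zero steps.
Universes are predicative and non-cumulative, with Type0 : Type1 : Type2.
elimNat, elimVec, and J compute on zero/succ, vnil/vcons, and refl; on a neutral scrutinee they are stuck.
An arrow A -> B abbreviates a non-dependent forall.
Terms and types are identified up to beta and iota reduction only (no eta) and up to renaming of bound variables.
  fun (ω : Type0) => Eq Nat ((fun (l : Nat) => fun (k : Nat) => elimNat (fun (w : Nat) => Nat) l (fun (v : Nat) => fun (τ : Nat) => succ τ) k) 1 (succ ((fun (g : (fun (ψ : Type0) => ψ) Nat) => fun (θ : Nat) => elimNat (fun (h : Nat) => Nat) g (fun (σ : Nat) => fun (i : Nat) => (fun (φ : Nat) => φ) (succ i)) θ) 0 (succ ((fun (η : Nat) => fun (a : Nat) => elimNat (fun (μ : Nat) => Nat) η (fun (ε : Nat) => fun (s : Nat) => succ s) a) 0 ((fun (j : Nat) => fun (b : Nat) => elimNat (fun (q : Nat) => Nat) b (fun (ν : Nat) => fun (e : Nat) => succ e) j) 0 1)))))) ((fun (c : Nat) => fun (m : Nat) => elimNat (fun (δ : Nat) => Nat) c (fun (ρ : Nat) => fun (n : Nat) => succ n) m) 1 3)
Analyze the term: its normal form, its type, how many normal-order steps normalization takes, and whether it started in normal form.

reduced normal form:
  fun (ω : Type0) => Eq Nat 4 4
type:
  Type0 -> Type0
steps to reach normal form (normal order): 44
already normal: no
first contracted redex: a beta-redex


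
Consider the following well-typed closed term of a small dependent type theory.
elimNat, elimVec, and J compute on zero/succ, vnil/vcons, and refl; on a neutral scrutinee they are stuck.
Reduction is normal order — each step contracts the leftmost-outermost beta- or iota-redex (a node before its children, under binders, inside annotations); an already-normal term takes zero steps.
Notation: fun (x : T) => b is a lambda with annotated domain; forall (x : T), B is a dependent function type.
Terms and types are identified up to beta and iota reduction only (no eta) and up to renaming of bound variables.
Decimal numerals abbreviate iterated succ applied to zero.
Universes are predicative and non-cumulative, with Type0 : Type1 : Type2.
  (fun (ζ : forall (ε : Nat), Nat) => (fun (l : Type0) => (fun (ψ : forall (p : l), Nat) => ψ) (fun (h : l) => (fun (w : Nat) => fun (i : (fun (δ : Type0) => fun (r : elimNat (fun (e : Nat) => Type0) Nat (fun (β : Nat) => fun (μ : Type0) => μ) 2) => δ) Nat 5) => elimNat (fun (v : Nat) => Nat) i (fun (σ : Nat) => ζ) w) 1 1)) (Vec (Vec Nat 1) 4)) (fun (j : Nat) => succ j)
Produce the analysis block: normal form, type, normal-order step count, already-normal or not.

reduced normal form:
  fun (ζ : Vec (Vec Nat 1) 4) => 2
the term's type:
  forall (ζ : Vec (Vec Nat 1) 4), Nat
normal-order step count: 9
term was already normal: no
first contracted redex: a beta-redex


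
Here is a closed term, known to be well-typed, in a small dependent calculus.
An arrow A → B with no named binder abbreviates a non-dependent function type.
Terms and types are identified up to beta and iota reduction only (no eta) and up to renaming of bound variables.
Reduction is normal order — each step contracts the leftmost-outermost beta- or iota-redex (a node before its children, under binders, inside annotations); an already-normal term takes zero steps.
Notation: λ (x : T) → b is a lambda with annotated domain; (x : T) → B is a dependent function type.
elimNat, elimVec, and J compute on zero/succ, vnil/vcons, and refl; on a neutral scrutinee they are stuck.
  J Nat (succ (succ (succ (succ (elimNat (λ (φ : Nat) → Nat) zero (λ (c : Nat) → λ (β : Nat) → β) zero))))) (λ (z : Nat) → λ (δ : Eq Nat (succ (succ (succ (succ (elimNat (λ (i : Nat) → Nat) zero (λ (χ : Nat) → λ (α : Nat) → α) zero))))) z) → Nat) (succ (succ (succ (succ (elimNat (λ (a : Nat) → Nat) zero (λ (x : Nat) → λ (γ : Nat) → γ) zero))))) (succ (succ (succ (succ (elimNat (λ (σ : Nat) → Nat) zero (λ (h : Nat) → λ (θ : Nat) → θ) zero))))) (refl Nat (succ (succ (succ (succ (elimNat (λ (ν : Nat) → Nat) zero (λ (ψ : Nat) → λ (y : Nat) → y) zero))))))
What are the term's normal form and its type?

normal form:
  succ (succ (succ (succ zero)))
the term's type:
  Nat
observation: contracting a J iota-redex first, the term normalizes in 2 steps.


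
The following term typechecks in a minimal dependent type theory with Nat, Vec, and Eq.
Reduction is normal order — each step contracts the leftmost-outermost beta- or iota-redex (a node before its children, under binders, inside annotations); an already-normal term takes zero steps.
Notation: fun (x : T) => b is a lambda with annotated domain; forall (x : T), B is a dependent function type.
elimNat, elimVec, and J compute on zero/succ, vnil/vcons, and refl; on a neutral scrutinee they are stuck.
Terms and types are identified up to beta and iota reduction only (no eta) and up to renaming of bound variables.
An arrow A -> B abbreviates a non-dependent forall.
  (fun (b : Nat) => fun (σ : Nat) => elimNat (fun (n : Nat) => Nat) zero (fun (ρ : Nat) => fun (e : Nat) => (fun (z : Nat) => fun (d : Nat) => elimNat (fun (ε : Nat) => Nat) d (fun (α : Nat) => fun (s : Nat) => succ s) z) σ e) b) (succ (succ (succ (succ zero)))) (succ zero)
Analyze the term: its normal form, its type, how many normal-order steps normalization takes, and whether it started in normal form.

normal form:
  succ (succ (succ (succ zero)))
the term's type:
  Nat
steps to reach normal form (normal order): 39
term was already normal: no
first redex: a beta-redex


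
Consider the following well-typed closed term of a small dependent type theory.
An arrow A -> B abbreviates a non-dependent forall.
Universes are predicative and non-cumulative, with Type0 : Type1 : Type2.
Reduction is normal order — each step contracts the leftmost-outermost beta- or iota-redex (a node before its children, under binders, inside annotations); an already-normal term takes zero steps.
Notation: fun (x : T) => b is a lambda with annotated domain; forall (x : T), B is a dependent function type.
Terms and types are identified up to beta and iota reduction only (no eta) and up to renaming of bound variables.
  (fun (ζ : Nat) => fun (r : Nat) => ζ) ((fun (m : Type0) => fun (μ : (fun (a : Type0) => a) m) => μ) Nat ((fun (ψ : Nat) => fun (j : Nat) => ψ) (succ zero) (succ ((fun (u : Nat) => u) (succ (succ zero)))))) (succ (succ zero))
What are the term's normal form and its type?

normal form:
  succ zero
the term's type:
  Nat


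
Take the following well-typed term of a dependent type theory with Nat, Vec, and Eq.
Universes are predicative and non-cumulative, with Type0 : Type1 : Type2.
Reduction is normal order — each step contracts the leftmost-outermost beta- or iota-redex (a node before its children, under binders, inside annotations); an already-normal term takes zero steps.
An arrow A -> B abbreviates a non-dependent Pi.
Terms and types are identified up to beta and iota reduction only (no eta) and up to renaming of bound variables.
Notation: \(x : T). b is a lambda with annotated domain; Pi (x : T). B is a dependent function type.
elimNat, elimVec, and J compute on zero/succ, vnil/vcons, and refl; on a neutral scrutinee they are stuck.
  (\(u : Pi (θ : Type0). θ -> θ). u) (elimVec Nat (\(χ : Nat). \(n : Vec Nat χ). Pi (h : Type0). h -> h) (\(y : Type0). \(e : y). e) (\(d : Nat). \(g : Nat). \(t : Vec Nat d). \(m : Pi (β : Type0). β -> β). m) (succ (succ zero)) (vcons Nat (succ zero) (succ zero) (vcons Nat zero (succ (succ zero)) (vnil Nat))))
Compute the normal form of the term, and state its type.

resulting normal form:
  \(u : Type0). \(θ : u). θ
inferred type:
  Pi (u : Type0). u -> u


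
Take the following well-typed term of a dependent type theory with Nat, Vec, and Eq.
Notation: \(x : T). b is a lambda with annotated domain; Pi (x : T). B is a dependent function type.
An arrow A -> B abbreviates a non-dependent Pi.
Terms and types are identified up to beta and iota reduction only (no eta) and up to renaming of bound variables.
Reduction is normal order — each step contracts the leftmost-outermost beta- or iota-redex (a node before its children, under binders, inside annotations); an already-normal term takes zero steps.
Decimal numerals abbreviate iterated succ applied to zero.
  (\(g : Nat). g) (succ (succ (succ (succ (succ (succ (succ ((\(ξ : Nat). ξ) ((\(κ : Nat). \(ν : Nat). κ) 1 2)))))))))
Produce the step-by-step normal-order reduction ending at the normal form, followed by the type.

normal-order reduction sequence:
  (\(g : Nat). g) (succ (succ (succ (succ (succ (succ (succ ((\(ξ : Nat). ξ) ((\(κ : Nat). \(ν : Nat). κ) 1 2)))))))))
  ~> succ (succ (succ (succ (succ (succ (succ ((\(g : Nat). g) ((\(ξ : Nat). \(κ : Nat). ξ) 1 2))))))))
  ~> succ (succ (succ (succ (succ (succ (succ ((\(g : Nat). \(ξ : Nat). g) 1 2)))))))
  ~> succ (succ (succ (succ (succ (succ (succ ((\(g : Nat). 1) 2)))))))
  ~> 8
type:
  Nat


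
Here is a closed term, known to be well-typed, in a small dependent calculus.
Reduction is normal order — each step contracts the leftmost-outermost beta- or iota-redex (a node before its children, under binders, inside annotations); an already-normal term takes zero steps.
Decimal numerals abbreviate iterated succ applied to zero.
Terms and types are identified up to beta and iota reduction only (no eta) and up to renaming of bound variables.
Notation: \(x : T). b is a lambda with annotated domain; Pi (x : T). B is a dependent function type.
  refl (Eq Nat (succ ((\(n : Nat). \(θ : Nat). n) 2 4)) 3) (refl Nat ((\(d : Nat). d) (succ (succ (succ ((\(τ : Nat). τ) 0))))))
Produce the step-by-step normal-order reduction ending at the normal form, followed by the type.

normal-order reduction:
  refl (Eq Nat (succ ((\(n : Nat). \(θ : Nat). n) 2 4)) 3) (refl Nat ((\(d : Nat). d) (succ (succ (succ ((\(τ : Nat). τ) 0))))))
  ~> refl (Eq Nat (succ ((\(n : Nat). 2) 4)) 3) (refl Nat ((\(θ : Nat). θ) (succ (succ (succ ((\(d : Nat). d) 0))))))
  ~> refl (Eq Nat 3 3) (refl Nat ((\(n : Nat). n) (succ (succ (succ ((\(θ : Nat). θ) 0))))))
  ~> refl (Eq Nat 3 3) (refl Nat (succ (succ (succ ((\(n : Nat). n) 0)))))
  ~> refl (Eq Nat 3 3) (refl Nat 3)
inferred type:
  Eq (Eq Nat 3 3) (refl Nat 3) (refl Nat 3)


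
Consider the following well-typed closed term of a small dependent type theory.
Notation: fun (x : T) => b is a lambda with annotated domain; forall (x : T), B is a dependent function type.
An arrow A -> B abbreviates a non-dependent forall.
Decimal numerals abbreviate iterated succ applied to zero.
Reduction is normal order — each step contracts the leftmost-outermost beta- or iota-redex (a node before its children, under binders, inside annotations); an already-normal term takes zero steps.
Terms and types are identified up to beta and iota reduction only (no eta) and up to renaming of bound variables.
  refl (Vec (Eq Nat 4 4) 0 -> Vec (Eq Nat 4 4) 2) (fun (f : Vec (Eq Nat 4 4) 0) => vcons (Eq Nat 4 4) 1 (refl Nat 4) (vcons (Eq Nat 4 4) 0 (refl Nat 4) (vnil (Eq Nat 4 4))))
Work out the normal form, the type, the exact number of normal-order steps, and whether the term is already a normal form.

normal form:
  refl (Vec (Eq Nat 4 4) 0 -> Vec (Eq Nat 4 4) 2) (fun (f : Vec (Eq Nat 4 4) 0) => vcons (Eq Nat 4 4) 1 (refl Nat 4) (vcons (Eq Nat 4 4) 0 (refl Nat 4) (vnil (Eq Nat 4 4))))
inferred type:
  Eq (Vec (Eq Nat 4 4) 0 -> Vec (Eq Nat 4 4) 2) (fun (f : Vec (Eq Nat 4 4) 0) => vcons (Eq Nat 4 4) 1 (refl Nat 4) (vcons (Eq Nat 4 4) 0 (refl Nat 4) (vnil (Eq Nat 4 4)))) (fun (x : Vec (Eq Nat 4 4) 0) => vcons (Eq Nat 4 4) 1 (refl Nat 4) (vcons (Eq Nat 4 4) 0 (refl Nat 4) (vnil (Eq Nat 4 4))))
reduction steps (normal order): 0
term was already normal: yes


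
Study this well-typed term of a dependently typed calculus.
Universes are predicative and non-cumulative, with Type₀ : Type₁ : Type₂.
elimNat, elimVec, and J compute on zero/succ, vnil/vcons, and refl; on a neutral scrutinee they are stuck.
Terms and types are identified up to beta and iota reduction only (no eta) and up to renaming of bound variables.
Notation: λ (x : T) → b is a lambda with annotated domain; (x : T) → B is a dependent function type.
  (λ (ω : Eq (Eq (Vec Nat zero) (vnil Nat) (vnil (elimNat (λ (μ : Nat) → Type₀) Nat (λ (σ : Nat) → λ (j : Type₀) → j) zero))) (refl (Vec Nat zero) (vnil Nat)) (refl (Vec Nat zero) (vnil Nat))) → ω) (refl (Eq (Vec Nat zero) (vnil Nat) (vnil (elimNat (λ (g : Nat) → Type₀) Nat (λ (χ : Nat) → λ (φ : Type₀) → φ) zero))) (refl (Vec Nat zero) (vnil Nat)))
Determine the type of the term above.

the term's type:
  Eq (Eq (Vec Nat zero) (vnil Nat) (vnil Nat)) (refl (Vec Nat zero) (vnil Nat)) (refl (Vec Nat zero) (vnil Nat))


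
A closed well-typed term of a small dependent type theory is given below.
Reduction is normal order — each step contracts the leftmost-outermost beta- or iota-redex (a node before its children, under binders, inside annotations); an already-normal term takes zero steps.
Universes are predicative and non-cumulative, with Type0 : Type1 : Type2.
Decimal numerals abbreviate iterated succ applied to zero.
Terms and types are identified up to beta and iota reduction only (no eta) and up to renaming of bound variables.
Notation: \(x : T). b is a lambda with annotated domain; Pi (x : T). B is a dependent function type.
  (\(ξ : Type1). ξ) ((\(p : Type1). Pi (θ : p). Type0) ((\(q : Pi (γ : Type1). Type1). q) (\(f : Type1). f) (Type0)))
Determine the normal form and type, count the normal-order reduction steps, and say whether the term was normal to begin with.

reduced normal form:
  Pi (ξ : Type0). Type0
type:
  Type1
reduction steps (normal order): 4
started in normal form: no
first redex: a beta-redex


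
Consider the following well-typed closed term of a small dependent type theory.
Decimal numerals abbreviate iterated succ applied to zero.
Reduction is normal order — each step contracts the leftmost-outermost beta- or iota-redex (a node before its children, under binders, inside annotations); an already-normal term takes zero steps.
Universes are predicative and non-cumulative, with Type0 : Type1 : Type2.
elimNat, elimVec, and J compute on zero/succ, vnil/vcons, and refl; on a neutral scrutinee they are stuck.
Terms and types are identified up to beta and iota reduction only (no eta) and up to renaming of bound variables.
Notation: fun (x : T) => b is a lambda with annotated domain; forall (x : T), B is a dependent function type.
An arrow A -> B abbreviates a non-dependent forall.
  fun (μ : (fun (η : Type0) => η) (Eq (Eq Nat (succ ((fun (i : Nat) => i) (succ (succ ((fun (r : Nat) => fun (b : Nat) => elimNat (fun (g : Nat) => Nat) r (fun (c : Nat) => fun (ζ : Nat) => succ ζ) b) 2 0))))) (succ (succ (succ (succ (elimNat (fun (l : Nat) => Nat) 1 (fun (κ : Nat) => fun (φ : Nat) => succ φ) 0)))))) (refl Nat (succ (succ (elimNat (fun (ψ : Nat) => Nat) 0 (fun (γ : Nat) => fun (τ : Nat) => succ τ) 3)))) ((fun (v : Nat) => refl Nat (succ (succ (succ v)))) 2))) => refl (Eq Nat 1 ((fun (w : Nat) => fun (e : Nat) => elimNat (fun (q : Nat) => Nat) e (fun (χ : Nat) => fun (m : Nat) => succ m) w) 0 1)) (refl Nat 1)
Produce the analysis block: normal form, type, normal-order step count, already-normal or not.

reduced normal form:
  fun (μ : Eq (Eq Nat 5 5) (refl Nat 5) (refl Nat 5)) => refl (Eq Nat 1 1) (refl Nat 1)
inferred type:
  Eq (Eq Nat 5 5) (refl Nat 5) (refl Nat 5) -> Eq (Eq Nat 1 1) (refl Nat 1) (refl Nat 1)
normal-order step count: 20
term was already normal: no
first contracted redex: a beta-redex


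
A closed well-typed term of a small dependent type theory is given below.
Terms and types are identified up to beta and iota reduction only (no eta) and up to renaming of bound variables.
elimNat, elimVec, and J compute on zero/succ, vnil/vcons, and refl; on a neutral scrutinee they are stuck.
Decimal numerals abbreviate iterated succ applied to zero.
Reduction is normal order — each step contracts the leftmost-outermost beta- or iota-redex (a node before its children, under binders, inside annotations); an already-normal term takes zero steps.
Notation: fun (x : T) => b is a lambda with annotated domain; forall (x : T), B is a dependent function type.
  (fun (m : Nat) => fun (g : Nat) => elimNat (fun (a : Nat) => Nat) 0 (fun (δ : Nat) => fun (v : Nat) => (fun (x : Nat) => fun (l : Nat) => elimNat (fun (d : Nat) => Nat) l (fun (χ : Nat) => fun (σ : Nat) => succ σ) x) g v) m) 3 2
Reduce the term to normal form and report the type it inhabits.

reduced normal form:
  6
the term's type:
  Nat
observation: 39 normal-order steps normalize the term, beginning with a beta-redex.


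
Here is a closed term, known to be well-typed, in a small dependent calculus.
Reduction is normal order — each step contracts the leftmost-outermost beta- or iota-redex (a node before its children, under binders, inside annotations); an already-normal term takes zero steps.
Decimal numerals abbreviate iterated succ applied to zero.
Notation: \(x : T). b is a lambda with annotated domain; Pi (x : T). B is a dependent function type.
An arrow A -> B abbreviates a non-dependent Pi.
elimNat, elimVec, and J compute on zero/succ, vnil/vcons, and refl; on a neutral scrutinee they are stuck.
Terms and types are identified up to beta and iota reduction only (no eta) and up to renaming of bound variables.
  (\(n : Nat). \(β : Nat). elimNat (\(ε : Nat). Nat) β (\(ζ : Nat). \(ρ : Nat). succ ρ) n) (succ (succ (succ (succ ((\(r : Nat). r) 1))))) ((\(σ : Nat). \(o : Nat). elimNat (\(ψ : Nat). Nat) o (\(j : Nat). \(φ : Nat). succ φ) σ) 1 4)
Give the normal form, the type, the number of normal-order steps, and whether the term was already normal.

resulting normal form:
  10
the term's type:
  Nat
steps to reach normal form (normal order): 25
started in normal form: no
first contracted redex: a beta-redex


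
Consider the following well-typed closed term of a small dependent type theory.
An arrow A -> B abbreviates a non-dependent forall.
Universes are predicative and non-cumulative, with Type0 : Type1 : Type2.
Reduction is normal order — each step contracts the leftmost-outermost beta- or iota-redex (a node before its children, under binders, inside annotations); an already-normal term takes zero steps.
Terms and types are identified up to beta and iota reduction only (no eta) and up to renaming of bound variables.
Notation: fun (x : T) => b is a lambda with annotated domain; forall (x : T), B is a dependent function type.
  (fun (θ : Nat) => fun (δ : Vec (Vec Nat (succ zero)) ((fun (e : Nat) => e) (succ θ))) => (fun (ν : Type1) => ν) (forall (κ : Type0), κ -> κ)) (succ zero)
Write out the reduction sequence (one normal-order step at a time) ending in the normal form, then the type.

reduction (normal order):
  (fun (θ : Nat) => fun (δ : Vec (Vec Nat (succ zero)) ((fun (e : Nat) => e) (succ θ))) => (fun (ν : Type1) => ν) (forall (κ : Type0), κ -> κ)) (succ zero)
  ~> fun (θ : Vec (Vec Nat (succ zero)) ((fun (δ : Nat) => δ) (succ (succ zero)))) => (fun (e : Type1) => e) (forall (ν : Type0), ν -> ν)
  ~> fun (θ : Vec (Vec Nat (succ zero)) (succ (succ zero))) => (fun (δ : Type1) => δ) (forall (e : Type0), e -> e)
  ~> fun (θ : Vec (Vec Nat (succ zero)) (succ (succ zero))) => forall (δ : Type0), δ -> δ
type:
  Vec (Vec Nat (succ zero)) (succ (succ zero)) -> Type1


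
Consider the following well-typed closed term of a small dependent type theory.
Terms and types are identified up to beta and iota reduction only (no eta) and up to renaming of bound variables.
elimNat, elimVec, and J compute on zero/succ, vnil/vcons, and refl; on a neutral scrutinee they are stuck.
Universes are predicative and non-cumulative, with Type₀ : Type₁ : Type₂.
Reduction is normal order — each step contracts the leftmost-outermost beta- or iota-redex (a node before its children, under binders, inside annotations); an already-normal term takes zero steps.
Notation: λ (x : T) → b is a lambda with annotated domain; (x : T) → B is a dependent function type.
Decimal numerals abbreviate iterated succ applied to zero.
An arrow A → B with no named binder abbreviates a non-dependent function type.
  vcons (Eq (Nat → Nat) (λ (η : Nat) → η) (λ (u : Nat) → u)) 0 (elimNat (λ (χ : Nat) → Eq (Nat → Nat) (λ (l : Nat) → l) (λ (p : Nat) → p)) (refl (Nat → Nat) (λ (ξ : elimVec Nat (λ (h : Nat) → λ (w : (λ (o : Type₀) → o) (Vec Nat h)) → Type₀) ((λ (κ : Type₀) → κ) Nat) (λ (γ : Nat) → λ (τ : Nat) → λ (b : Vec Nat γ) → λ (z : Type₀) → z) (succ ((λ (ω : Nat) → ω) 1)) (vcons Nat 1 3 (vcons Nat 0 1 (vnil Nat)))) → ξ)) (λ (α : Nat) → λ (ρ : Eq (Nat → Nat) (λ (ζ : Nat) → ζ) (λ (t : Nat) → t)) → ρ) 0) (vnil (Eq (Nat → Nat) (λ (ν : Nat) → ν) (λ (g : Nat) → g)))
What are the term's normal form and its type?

reduced normal form:
  vcons (Eq (Nat → Nat) (λ (η : Nat) → η) (λ (u : Nat) → u)) 0 (refl (Nat → Nat) (λ (χ : Nat) → χ)) (vnil (Eq (Nat → Nat) (λ (l : Nat) → l) (λ (p : Nat) → p)))
type:
  Vec (Eq (Nat → Nat) (λ (η : Nat) → η) (λ (u : Nat) → u)) 1
observation: 13 normal-order steps separate the term from its normal form.


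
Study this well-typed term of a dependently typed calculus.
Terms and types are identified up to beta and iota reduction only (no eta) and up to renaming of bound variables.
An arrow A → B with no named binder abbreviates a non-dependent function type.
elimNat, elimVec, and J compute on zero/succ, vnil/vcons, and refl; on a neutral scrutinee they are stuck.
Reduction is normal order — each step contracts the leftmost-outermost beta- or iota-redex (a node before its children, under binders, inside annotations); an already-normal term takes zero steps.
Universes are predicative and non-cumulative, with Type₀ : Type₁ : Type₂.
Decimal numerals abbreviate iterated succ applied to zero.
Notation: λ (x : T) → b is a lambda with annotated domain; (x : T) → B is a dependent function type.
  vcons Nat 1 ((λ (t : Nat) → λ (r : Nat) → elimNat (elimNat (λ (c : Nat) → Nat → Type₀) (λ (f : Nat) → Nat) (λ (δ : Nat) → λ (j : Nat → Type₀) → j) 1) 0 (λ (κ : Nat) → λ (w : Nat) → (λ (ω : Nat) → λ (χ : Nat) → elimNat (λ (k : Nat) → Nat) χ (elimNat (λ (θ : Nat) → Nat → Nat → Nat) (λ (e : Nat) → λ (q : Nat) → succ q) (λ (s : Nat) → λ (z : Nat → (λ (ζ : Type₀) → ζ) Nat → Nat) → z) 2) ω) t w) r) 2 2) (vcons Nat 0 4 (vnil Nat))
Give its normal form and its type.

normal form:
  vcons Nat 1 4 (vcons Nat 0 4 (vnil Nat))
inferred type:
  Vec Nat 2
observation: contracting a beta-redex first, the term normalizes in 55 steps.


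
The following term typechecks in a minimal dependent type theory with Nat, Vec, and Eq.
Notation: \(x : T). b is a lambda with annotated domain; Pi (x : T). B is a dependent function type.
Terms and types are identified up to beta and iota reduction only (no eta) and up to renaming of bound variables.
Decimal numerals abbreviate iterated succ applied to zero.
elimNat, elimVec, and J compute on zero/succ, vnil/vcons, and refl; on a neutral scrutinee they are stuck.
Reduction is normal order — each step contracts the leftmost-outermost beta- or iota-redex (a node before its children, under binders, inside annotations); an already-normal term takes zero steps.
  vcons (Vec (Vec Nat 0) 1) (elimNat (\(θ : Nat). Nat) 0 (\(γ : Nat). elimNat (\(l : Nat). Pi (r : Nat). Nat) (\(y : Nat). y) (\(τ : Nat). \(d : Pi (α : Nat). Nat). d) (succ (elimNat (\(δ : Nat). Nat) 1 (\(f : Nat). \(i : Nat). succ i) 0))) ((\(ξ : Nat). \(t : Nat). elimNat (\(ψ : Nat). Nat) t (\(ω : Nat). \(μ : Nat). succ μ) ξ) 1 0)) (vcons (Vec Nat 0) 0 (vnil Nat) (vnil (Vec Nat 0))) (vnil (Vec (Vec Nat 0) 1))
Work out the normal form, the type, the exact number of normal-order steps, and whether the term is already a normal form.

reduced normal form:
  vcons (Vec (Vec Nat 0) 1) 0 (vcons (Vec Nat 0) 0 (vnil Nat) (vnil (Vec Nat 0))) (vnil (Vec (Vec Nat 0) 1))
type:
  Vec (Vec (Vec Nat 0) 1) 1
steps to reach normal form (normal order): 18
already normal: no
first contracted redex: an elimNat iota-redex


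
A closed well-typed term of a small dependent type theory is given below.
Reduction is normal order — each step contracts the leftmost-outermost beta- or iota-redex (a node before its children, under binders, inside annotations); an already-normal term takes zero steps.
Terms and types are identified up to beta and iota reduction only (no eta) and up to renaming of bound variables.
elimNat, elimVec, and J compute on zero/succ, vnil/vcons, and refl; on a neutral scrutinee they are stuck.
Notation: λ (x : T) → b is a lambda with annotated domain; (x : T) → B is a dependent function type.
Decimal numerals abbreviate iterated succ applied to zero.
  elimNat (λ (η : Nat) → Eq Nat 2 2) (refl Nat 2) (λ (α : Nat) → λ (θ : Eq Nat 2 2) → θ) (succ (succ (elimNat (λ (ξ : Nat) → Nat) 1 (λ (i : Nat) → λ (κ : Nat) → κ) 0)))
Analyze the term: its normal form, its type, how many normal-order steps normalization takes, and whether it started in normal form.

normal form:
  refl Nat 2
type:
  Eq Nat 2 2
normal-order step count: 11
already normal: no
first contracted redex: an elimNat iota-redex


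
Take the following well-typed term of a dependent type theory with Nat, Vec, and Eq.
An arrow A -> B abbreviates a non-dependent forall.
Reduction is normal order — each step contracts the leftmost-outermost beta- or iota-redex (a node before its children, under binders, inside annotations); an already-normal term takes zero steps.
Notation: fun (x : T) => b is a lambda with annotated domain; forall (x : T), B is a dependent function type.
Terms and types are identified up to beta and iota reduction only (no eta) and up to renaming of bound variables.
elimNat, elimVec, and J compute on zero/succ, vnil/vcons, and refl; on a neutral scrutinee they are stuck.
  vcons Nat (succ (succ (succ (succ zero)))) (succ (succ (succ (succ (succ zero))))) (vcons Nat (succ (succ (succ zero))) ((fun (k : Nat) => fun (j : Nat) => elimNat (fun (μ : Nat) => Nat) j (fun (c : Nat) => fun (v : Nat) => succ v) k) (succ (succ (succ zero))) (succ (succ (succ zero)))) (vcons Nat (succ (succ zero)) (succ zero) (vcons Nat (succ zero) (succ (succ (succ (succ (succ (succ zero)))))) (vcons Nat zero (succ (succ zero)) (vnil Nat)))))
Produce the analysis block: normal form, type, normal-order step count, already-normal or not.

resulting normal form:
  vcons Nat (succ (succ (succ (succ zero)))) (succ (succ (succ (succ (succ zero))))) (vcons Nat (succ (succ (succ zero))) (succ (succ (succ (succ (succ (succ zero)))))) (vcons Nat (succ (succ zero)) (succ zero) (vcons Nat (succ zero) (succ (succ (succ (succ (succ (succ zero)))))) (vcons Nat zero (succ (succ zero)) (vnil Nat)))))
the term's type:
  Vec Nat (succ (succ (succ (succ (succ zero)))))
normal-order step count: 12
already normal: no
first redex: a beta-redex


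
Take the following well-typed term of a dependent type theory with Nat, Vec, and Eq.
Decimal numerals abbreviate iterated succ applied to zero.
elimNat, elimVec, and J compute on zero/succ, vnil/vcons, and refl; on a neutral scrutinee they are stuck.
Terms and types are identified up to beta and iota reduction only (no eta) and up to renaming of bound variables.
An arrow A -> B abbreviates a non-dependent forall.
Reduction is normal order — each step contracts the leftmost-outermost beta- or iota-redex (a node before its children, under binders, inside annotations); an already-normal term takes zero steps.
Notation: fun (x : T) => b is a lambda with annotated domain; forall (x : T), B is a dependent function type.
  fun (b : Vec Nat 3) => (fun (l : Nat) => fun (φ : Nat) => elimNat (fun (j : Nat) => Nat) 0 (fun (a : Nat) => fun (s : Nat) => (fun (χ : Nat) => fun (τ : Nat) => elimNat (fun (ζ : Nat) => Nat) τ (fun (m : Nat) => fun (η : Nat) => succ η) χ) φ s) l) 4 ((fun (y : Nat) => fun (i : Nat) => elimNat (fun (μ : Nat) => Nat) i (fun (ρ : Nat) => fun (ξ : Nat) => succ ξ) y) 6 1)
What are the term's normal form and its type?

resulting normal form:
  fun (b : Vec Nat 3) => 28
inferred type:
  Vec Nat 3 -> Nat
observation: the term reaches its normal form after 195 normal-order steps.


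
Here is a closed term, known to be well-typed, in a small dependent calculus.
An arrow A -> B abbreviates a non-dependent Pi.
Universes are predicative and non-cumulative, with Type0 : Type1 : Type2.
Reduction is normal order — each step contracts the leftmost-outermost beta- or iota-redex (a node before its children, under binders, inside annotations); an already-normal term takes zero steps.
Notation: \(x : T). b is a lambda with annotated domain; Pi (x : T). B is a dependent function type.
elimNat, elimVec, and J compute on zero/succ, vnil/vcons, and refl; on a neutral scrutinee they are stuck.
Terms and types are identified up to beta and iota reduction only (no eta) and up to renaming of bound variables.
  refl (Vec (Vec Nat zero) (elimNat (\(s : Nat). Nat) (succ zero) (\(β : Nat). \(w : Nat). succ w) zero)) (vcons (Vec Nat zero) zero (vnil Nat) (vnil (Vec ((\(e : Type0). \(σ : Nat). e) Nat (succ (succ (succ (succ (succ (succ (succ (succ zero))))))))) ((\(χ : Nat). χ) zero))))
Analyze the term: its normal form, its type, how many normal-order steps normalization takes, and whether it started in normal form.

normal form:
  refl (Vec (Vec Nat zero) (succ zero)) (vcons (Vec Nat zero) zero (vnil Nat) (vnil (Vec Nat zero)))
the term's type:
  Eq (Vec (Vec Nat zero) (succ zero)) (vcons (Vec Nat zero) zero (vnil Nat) (vnil (Vec Nat zero))) (vcons (Vec Nat zero) zero (vnil Nat) (vnil (Vec Nat zero)))
steps to reach normal form (normal order): 4
started in normal form: no
first contracted redex: an elimNat iota-redex


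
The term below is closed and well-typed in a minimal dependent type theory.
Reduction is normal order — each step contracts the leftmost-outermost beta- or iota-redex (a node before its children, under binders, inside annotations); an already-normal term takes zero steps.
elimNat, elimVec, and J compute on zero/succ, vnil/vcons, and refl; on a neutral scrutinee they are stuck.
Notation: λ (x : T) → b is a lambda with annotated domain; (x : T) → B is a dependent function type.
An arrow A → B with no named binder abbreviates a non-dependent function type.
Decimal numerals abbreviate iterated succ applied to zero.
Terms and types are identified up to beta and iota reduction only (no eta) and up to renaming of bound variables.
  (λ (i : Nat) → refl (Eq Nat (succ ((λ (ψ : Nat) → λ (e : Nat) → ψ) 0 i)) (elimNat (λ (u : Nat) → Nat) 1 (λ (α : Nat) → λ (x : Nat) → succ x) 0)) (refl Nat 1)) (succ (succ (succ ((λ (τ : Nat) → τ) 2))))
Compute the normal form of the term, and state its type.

resulting normal form:
  refl (Eq Nat 1 1) (refl Nat 1)
type:
  Eq (Eq Nat 1 1) (refl Nat 1) (refl Nat 1)
observation: reduction starts at a beta-redex, and 4 normal-order steps reach the normal form.


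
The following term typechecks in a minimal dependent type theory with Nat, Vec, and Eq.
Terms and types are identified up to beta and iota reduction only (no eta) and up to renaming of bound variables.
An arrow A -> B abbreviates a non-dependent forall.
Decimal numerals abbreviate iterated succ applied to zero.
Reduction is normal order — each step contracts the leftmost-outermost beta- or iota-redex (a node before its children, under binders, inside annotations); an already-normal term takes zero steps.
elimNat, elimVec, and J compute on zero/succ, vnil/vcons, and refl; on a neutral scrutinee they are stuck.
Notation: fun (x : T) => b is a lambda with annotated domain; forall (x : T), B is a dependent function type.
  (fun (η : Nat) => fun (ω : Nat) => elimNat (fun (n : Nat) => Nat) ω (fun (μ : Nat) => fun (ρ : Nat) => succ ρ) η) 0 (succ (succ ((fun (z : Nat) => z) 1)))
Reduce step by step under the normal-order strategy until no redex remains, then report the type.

normal-order reduction:
  (fun (η : Nat) => fun (ω : Nat) => elimNat (fun (n : Nat) => Nat) ω (fun (μ : Nat) => fun (ρ : Nat) => succ ρ) η) 0 (succ (succ ((fun (z : Nat) => z) 1)))
  ~> (fun (η : Nat) => elimNat (fun (ω : Nat) => Nat) η (fun (n : Nat) => fun (μ : Nat) => succ μ) 0) (succ (succ ((fun (ρ : Nat) => ρ) 1)))
  ~> elimNat (fun (η : Nat) => Nat) (succ (succ ((fun (ω : Nat) => ω) 1))) (fun (n : Nat) => fun (μ : Nat) => succ μ) 0
  ~> succ (succ ((fun (η : Nat) => η) 1))
  ~> 3
type:
  Nat


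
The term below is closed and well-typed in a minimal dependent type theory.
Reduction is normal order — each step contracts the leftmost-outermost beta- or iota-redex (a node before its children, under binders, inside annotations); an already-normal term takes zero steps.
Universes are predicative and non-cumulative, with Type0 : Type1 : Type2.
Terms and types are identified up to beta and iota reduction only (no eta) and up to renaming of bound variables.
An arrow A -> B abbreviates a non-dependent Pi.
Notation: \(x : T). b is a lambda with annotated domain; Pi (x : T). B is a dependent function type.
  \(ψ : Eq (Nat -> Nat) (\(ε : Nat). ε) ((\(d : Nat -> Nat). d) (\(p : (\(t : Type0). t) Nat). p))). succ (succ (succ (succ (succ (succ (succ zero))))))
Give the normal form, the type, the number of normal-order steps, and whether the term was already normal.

resulting normal form:
  \(ψ : Eq (Nat -> Nat) (\(ε : Nat). ε) (\(d : Nat). d)). succ (succ (succ (succ (succ (succ (succ zero))))))
type:
  Eq (Nat -> Nat) (\(ψ : Nat). ψ) (\(ε : Nat). ε) -> Nat
normal-order step count: 2
already normal: no
first contracted redex: a beta-redex


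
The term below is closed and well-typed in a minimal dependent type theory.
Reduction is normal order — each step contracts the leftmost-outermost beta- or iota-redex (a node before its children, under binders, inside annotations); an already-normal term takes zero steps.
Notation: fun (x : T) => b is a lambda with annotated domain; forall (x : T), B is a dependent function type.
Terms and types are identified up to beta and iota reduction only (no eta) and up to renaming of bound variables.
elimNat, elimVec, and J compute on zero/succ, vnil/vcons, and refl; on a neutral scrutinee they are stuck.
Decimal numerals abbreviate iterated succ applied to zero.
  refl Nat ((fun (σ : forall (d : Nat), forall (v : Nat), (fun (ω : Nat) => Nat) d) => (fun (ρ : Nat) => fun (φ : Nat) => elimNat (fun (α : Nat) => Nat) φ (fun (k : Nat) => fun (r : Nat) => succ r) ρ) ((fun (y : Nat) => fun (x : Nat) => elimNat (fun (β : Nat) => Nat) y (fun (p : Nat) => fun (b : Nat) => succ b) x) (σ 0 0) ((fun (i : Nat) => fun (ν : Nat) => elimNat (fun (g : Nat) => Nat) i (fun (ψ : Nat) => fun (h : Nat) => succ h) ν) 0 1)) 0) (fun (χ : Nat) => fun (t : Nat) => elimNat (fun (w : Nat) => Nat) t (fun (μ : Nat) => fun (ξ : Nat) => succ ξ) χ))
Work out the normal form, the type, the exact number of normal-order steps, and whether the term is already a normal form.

normal form:
  refl Nat 1
type:
  Eq Nat 1 1
normal-order step count: 22
started in normal form: no
first redex: a beta-redex
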